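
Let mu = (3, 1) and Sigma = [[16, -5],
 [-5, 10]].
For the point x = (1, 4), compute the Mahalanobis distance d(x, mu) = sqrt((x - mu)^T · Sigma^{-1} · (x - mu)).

Step 1 — centre the observation: (x - mu) = (-2, 3).

Step 2 — invert Sigma. det(Sigma) = 16·10 - (-5)² = 135.
  Sigma^{-1} = (1/det) · [[d, -b], [-b, a]] = [[0.0741, 0.037],
 [0.037, 0.1185]].

Step 3 — form the quadratic (x - mu)^T · Sigma^{-1} · (x - mu):
  Sigma^{-1} · (x - mu) = (-0.037, 0.2815).
  (x - mu)^T · [Sigma^{-1} · (x - mu)] = (-2)·(-0.037) + (3)·(0.2815) = 0.9185.

Step 4 — take square root: d = √(0.9185) ≈ 0.9584.

d(x, mu) = √(0.9185) ≈ 0.9584


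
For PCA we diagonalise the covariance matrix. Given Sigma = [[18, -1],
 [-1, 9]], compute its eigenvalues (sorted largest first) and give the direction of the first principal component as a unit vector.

Step 1 — characteristic polynomial of 2×2 Sigma:
  det(Sigma - λI) = λ² - trace · λ + det = 0.
  trace = 18 + 9 = 27, det = 18·9 - (-1)² = 161.
Step 2 — discriminant:
  Δ = trace² - 4·det = 729 - 644 = 85.
Step 3 — eigenvalues:
  λ = (trace ± √Δ)/2 = (27 ± 9.2195)/2,
  λ_1 = 18.1098,  λ_2 = 8.8902.

Step 4 — unit eigenvector for λ_1: solve (Sigma - λ_1 I)v = 0. First row:
  (18 - 18.1098)·v_x + (-1)·v_y = 0, i.e. (-0.1098)·v_x + (-1)·v_y = 0,
  so v ∝ (b, λ_1 - a) = (-1, 0.1098); multiply by -1 so the first entry is positive: u = (1, -0.1098).
  ||u|| = √((1)² + (-0.1098)²) = √(1.012) ≈ 1.006,
  v_1 = u/||u|| ≈ (0.994, -0.1091) (||v_1|| = 1).

λ_1 = 18.1098,  λ_2 = 8.8902;  v_1 ≈ (0.994, -0.1091)


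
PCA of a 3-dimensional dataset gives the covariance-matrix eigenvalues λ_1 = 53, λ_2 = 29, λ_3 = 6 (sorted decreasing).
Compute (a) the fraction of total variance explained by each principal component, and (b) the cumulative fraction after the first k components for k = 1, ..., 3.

Step 1 — total variance = trace(Sigma) = Σ λ_i = 53 + 29 + 6 = 88.

Step 2 — fraction explained by component i = λ_i / Σ λ:
  PC1: 53/88 = 0.6023
  PC2: 29/88 = 0.3295
  PC3: 6/88 = 0.0682

Step 3 — cumulative fraction after k components = (λ_1 + ... + λ_k) / Σ λ:
  k = 1: 53/88 = 0.6023
  k = 2: (53 + 29)/88 = 82/88 = 0.9318
  k = 3: (53 + 29 + 6)/88 = 88/88 = 1

Summary (fraction, with percent):

explained: PC1 0.6023 (60.23%), PC2 0.3295 (32.95%), PC3 0.0682 (6.82%);  cumulative: 0.6023, 0.9318, 1


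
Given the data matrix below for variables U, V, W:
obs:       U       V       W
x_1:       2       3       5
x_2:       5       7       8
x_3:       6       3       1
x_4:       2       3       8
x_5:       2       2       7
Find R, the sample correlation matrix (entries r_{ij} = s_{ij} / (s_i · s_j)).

Step 1 — column means:
  mean(U) = (2 + 5 + 6 + 2 + 2) / 5 = 17/5 = 3.4
  mean(V) = (3 + 7 + 3 + 3 + 2) / 5 = 18/5 = 3.6
  mean(W) = (5 + 8 + 1 + 8 + 7) / 5 = 29/5 = 5.8

Step 2 — sample variances and covariances s[i,j] = (1/(n-1)) · Σ_k (x_{k,i} - mean_i) · (x_{k,j} - mean_j), with n-1 = 4:
  s[U,U] = ((-1.4)·(-1.4) + (1.6)·(1.6) + (2.6)·(2.6) + (-1.4)·(-1.4) + (-1.4)·(-1.4)) / 4 = 15.2/4 = 3.8
  s[U,V] = ((-1.4)·(-0.6) + (1.6)·(3.4) + (2.6)·(-0.6) + (-1.4)·(-0.6) + (-1.4)·(-1.6)) / 4 = 7.8/4 = 1.95
  s[U,W] = ((-1.4)·(-0.8) + (1.6)·(2.2) + (2.6)·(-4.8) + (-1.4)·(2.2) + (-1.4)·(1.2)) / 4 = -12.6/4 = -3.15
  s[V,V] = ((-0.6)·(-0.6) + (3.4)·(3.4) + (-0.6)·(-0.6) + (-0.6)·(-0.6) + (-1.6)·(-1.6)) / 4 = 15.2/4 = 3.8
  s[V,W] = ((-0.6)·(-0.8) + (3.4)·(2.2) + (-0.6)·(-4.8) + (-0.6)·(2.2) + (-1.6)·(1.2)) / 4 = 7.6/4 = 1.9
  s[W,W] = ((-0.8)·(-0.8) + (2.2)·(2.2) + (-4.8)·(-4.8) + (2.2)·(2.2) + (1.2)·(1.2)) / 4 = 34.8/4 = 8.7
  Sample standard deviations s_i = √(s[i,i]):
  s(U) = √(3.8) = 1.9494
  s(V) = √(3.8) = 1.9494
  s(W) = √(8.7) = 2.9496

Step 3 — r_{ij} = s_{ij} / (s_i · s_j):
  r[U,U] = 1 (diagonal).
  r[U,V] = 1.95 / (1.9494 · 1.9494) = 1.95 / 3.8 = 0.5132
  r[U,W] = -3.15 / (1.9494 · 2.9496) = -3.15 / 5.7498 = -0.5478
  r[V,V] = 1 (diagonal).
  r[V,W] = 1.9 / (1.9494 · 2.9496) = 1.9 / 5.7498 = 0.3304
  r[W,W] = 1 (diagonal).

R is symmetric with unit diagonal. Assembling:

R = [[1, 0.5132, -0.5478],
 [0.5132, 1, 0.3304],
 [-0.5478, 0.3304, 1]]


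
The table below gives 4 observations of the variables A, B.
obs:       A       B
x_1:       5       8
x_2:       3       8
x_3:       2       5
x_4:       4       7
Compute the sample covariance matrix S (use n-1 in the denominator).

Step 1 — column means:
  mean(A) = (5 + 3 + 2 + 4) / 4 = 14/4 = 3.5
  mean(B) = (8 + 8 + 5 + 7) / 4 = 28/4 = 7

Step 2 — sample covariance S[i,j] = (1/(n-1)) · Σ_k (x_{k,i} - mean_i) · (x_{k,j} - mean_j), with n-1 = 3.
  S[A,A] = ((1.5)·(1.5) + (-0.5)·(-0.5) + (-1.5)·(-1.5) + (0.5)·(0.5)) / 3 = 5/3 = 1.6667
  S[A,B] = ((1.5)·(1) + (-0.5)·(1) + (-1.5)·(-2) + (0.5)·(0)) / 3 = 4/3 = 1.3333
  S[B,B] = ((1)·(1) + (1)·(1) + (-2)·(-2) + (0)·(0)) / 3 = 6/3 = 2

S is symmetric (S[j,i] = S[i,j]). Assembling:

S = [[1.6667, 1.3333],
 [1.3333, 2]]


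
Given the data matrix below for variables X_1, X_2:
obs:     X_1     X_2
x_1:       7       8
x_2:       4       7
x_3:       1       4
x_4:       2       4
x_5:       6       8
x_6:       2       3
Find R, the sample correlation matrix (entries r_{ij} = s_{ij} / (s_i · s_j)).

Step 1 — column means:
  mean(X_1) = (7 + 4 + 1 + 2 + 6 + 2) / 6 = 22/6 = 3.6667
  mean(X_2) = (8 + 7 + 4 + 4 + 8 + 3) / 6 = 34/6 = 5.6667

Step 2 — sample variances and covariances s[i,j] = (1/(n-1)) · Σ_k (x_{k,i} - mean_i) · (x_{k,j} - mean_j), with n-1 = 5:
  s[X_1,X_1] = ((3.3333)·(3.3333) + (0.3333)·(0.3333) + (-2.6667)·(-2.6667) + (-1.6667)·(-1.6667) + (2.3333)·(2.3333) + (-1.6667)·(-1.6667)) / 5 = 29.3333/5 = 5.8667
  s[X_1,X_2] = ((3.3333)·(2.3333) + (0.3333)·(1.3333) + (-2.6667)·(-1.6667) + (-1.6667)·(-1.6667) + (2.3333)·(2.3333) + (-1.6667)·(-2.6667)) / 5 = 25.3333/5 = 5.0667
  s[X_2,X_2] = ((2.3333)·(2.3333) + (1.3333)·(1.3333) + (-1.6667)·(-1.6667) + (-1.6667)·(-1.6667) + (2.3333)·(2.3333) + (-2.6667)·(-2.6667)) / 5 = 25.3333/5 = 5.0667
  Sample standard deviations s_i = √(s[i,i]):
  s(X_1) = √(5.8667) = 2.4221
  s(X_2) = √(5.0667) = 2.2509

Step 3 — r_{ij} = s_{ij} / (s_i · s_j):
  r[X_1,X_1] = 1 (diagonal).
  r[X_1,X_2] = 5.0667 / (2.4221 · 2.2509) = 5.0667 / 5.452 = 0.9293
  r[X_2,X_2] = 1 (diagonal).

R is symmetric with unit diagonal. Assembling:

R = [[1, 0.9293],
 [0.9293, 1]]


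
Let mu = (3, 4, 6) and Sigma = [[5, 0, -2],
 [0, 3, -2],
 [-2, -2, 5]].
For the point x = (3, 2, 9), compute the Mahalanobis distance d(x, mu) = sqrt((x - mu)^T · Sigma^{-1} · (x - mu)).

Step 1 — centre the observation: (x - mu) = (0, -2, 3).

Step 2 — invert Sigma (cofactor / det for 3×3, or solve directly):
  Sigma^{-1} = [[0.2558, 0.093, 0.1395],
 [0.093, 0.4884, 0.2326],
 [0.1395, 0.2326, 0.3488]].

Step 3 — form the quadratic (x - mu)^T · Sigma^{-1} · (x - mu):
  Sigma^{-1} · (x - mu) = (0.2326, -0.2791, 0.5814).
  (x - mu)^T · [Sigma^{-1} · (x - mu)] = (0)·(0.2326) + (-2)·(-0.2791) + (3)·(0.5814) = 2.3023.

Step 4 — take square root: d = √(2.3023) ≈ 1.5173.

d(x, mu) = √(2.3023) ≈ 1.5173


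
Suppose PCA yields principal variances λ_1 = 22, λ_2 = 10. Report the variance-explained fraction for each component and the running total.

Step 1 — total variance = trace(Sigma) = Σ λ_i = 22 + 10 = 32.

Step 2 — fraction explained by component i = λ_i / Σ λ:
  PC1: 22/32 = 0.6875
  PC2: 10/32 = 0.3125

Step 3 — cumulative fraction after k components = (λ_1 + ... + λ_k) / Σ λ:
  k = 1: 22/32 = 0.6875
  k = 2: (22 + 10)/32 = 32/32 = 1

Summary (fraction, with percent):

explained: PC1 0.6875 (68.75%), PC2 0.3125 (31.25%);  cumulative: 0.6875, 1


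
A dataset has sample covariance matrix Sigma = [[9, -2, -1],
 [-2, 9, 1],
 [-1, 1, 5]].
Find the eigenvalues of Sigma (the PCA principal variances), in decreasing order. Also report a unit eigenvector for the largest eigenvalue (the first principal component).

Step 1 — characteristic polynomial p(λ) = det(λI - Sigma) = λ³ - tr·λ² + c_1·λ - det, where tr = trace, c_1 = sum of the principal 2×2 minors, det = det(Sigma):
  tr = 9 + 9 + 5 = 23,
  c_1 = (9·9 - (-2)²) + (9·5 - (-1)²) + (9·5 - (1)²) = 77 + 44 + 44 = 165,
  det = 9·(9·5 - (1)²) - (-2)·((-2)·5 - (1)·(-1)) + (-1)·((-2)·(1) - 9·(-1)) = 9·(44) - (-2)·(-9) + (-1)·(7) = 371.
  So p(λ) = λ³ - 23λ² + 165λ - 371.
Step 2 — look for an integer root (rational root theorem: any rational root is an integer divisor of 371). Testing λ = 7:
  p(7) = 343 - 1127 + 1155 - 371 = 0  ✓
  Dividing out (λ - 7): p(λ) = (λ - 7)(λ² - 16λ + 53).
Step 3 — remaining eigenvalues from the quadratic λ² - 16λ + 53 = 0:
  Δ = 16² - 4·53 = 256 - 212 = 44,  λ = (16 ± √44)/2 = (16 ± 6.6332)/2 ≈ 11.3166 or 4.6834.
  Sorted: λ_1 = 11.3166,  λ_2 = 7,  λ_3 = 4.6834  (check: sum = 23 = tr ✓).

Step 4 — unit eigenvector for λ_1 ≈ 11.3166: v spans the null space of (Sigma - λ_1 I), whose rows are
  r_1 = (-2.3166, -2, -1),  r_2 = (-2, -2.3166, 1),  r_3 = (-1, 1, -6.3166).
  v is orthogonal to every row, so take v ∝ r_1 × r_2 = ((-2)·(1) - (-1)·(-2.3166), (-1)·(-2) - (-2.3166)·(1), (-2.3166)·(-2.3166) - (-2)·(-2)) ≈ (-4.3166, 4.3166, 1.3668).
  Rescale (multiply by -1 so the first nonzero entry is positive): u = (4.3166, -4.3166, -1.3668).
  ||u|| = √((4.3166)² + (-4.3166)² + (-1.3668)²) = √(39.1345) ≈ 6.2558,  v_1 = u/||u|| ≈ (0.69, -0.69, -0.2185) (||v_1|| = 1).

λ_1 = 11.3166,  λ_2 = 7,  λ_3 = 4.6834;  v_1 ≈ (0.69, -0.69, -0.2185)


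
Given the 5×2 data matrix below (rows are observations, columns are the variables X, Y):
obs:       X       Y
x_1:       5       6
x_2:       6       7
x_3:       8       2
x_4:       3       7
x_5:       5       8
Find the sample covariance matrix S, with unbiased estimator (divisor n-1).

Step 1 — column means:
  mean(X) = (5 + 6 + 8 + 3 + 5) / 5 = 27/5 = 5.4
  mean(Y) = (6 + 7 + 2 + 7 + 8) / 5 = 30/5 = 6

Step 2 — sample covariance S[i,j] = (1/(n-1)) · Σ_k (x_{k,i} - mean_i) · (x_{k,j} - mean_j), with n-1 = 4.
  S[X,X] = ((-0.4)·(-0.4) + (0.6)·(0.6) + (2.6)·(2.6) + (-2.4)·(-2.4) + (-0.4)·(-0.4)) / 4 = 13.2/4 = 3.3
  S[X,Y] = ((-0.4)·(0) + (0.6)·(1) + (2.6)·(-4) + (-2.4)·(1) + (-0.4)·(2)) / 4 = -13/4 = -3.25
  S[Y,Y] = ((0)·(0) + (1)·(1) + (-4)·(-4) + (1)·(1) + (2)·(2)) / 4 = 22/4 = 5.5

S is symmetric (S[j,i] = S[i,j]). Assembling:

S = [[3.3, -3.25],
 [-3.25, 5.5]]


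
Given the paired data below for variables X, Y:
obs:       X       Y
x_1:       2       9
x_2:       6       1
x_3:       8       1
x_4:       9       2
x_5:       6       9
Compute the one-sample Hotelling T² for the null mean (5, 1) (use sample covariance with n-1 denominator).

Step 1 — sample mean vector:
  mean(X) = (2 + 6 + 8 + 9 + 6) / 5 = 31/5 = 6.2
  mean(Y) = (9 + 1 + 1 + 2 + 9) / 5 = 22/5 = 4.4
  x̄ = (6.2, 4.4),  deviation x̄ - mu_0 = (6.2, 4.4) - (5, 1) = (1.2, 3.4).

Step 2 — sample covariance matrix, S[i,j] = (1/(n-1)) · Σ_k (x_{k,i} - mean_i) · (x_{k,j} - mean_j), divisor n-1 = 4:
  S[X,X] = ((-4.2)·(-4.2) + (-0.2)·(-0.2) + (1.8)·(1.8) + (2.8)·(2.8) + (-0.2)·(-0.2)) / 4 = 28.8/4 = 7.2
  S[X,Y] = ((-4.2)·(4.6) + (-0.2)·(-3.4) + (1.8)·(-3.4) + (2.8)·(-2.4) + (-0.2)·(4.6)) / 4 = -32.4/4 = -8.1
  S[Y,Y] = ((4.6)·(4.6) + (-3.4)·(-3.4) + (-3.4)·(-3.4) + (-2.4)·(-2.4) + (4.6)·(4.6)) / 4 = 71.2/4 = 17.8
  S = [[7.2, -8.1],
 [-8.1, 17.8]].

Step 3 — invert S. det(S) = 7.2·17.8 - (-8.1)² = 62.55.
  S^{-1} = (1/det) · [[d, -b], [-b, a]] = [[0.2846, 0.1295],
 [0.1295, 0.1151]].

Step 4 — quadratic form (x̄ - mu_0)^T · S^{-1} · (x̄ - mu_0):
  S^{-1} · (x̄ - mu_0) = (0.7818, 0.5468),
  (x̄ - mu_0)^T · [...] = (1.2)·(0.7818) + (3.4)·(0.5468) = 2.7971.

Step 5 — scale by n: T² = 5 · 2.7971 = 13.9856.

T² ≈ 13.9856


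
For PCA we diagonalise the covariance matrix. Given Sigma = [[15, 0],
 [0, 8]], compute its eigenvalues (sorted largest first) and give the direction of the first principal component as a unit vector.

Step 1 — characteristic polynomial of 2×2 Sigma:
  det(Sigma - λI) = λ² - trace · λ + det = 0.
  trace = 15 + 8 = 23, det = 15·8 - (0)² = 120.
Step 2 — discriminant:
  Δ = trace² - 4·det = 529 - 480 = 49.
Step 3 — eigenvalues:
  λ = (trace ± √Δ)/2 = (23 ± 7)/2,
  λ_1 = 15,  λ_2 = 8.

Step 4 — unit eigenvector for λ_1: Sigma is diagonal, so its eigenvectors are the coordinate axes. λ_1 = 15 is the diagonal entry on the first coordinate axis, hence
  v_1 = (1, 0) (||v_1|| = 1).

λ_1 = 15,  λ_2 = 8;  v_1 ≈ (1, 0)


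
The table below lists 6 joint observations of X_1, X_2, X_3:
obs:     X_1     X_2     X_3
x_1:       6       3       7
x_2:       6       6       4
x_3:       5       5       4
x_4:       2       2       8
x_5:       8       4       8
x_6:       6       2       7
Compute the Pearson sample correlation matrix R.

Step 1 — column means:
  mean(X_1) = (6 + 6 + 5 + 2 + 8 + 6) / 6 = 33/6 = 5.5
  mean(X_2) = (3 + 6 + 5 + 2 + 4 + 2) / 6 = 22/6 = 3.6667
  mean(X_3) = (7 + 4 + 4 + 8 + 8 + 7) / 6 = 38/6 = 6.3333

Step 2 — sample variances and covariances s[i,j] = (1/(n-1)) · Σ_k (x_{k,i} - mean_i) · (x_{k,j} - mean_j), with n-1 = 5:
  s[X_1,X_1] = ((0.5)·(0.5) + (0.5)·(0.5) + (-0.5)·(-0.5) + (-3.5)·(-3.5) + (2.5)·(2.5) + (0.5)·(0.5)) / 5 = 19.5/5 = 3.9
  s[X_1,X_2] = ((0.5)·(-0.6667) + (0.5)·(2.3333) + (-0.5)·(1.3333) + (-3.5)·(-1.6667) + (2.5)·(0.3333) + (0.5)·(-1.6667)) / 5 = 6/5 = 1.2
  s[X_1,X_3] = ((0.5)·(0.6667) + (0.5)·(-2.3333) + (-0.5)·(-2.3333) + (-3.5)·(1.6667) + (2.5)·(1.6667) + (0.5)·(0.6667)) / 5 = -1/5 = -0.2
  s[X_2,X_2] = ((-0.6667)·(-0.6667) + (2.3333)·(2.3333) + (1.3333)·(1.3333) + (-1.6667)·(-1.6667) + (0.3333)·(0.3333) + (-1.6667)·(-1.6667)) / 5 = 13.3333/5 = 2.6667
  s[X_2,X_3] = ((-0.6667)·(0.6667) + (2.3333)·(-2.3333) + (1.3333)·(-2.3333) + (-1.6667)·(1.6667) + (0.3333)·(1.6667) + (-1.6667)·(0.6667)) / 5 = -12.3333/5 = -2.4667
  s[X_3,X_3] = ((0.6667)·(0.6667) + (-2.3333)·(-2.3333) + (-2.3333)·(-2.3333) + (1.6667)·(1.6667) + (1.6667)·(1.6667) + (0.6667)·(0.6667)) / 5 = 17.3333/5 = 3.4667
  Sample standard deviations s_i = √(s[i,i]):
  s(X_1) = √(3.9) = 1.9748
  s(X_2) = √(2.6667) = 1.633
  s(X_3) = √(3.4667) = 1.8619

Step 3 — r_{ij} = s_{ij} / (s_i · s_j):
  r[X_1,X_1] = 1 (diagonal).
  r[X_1,X_2] = 1.2 / (1.9748 · 1.633) = 1.2 / 3.2249 = 0.3721
  r[X_1,X_3] = -0.2 / (1.9748 · 1.8619) = -0.2 / 3.677 = -0.0544
  r[X_2,X_2] = 1 (diagonal).
  r[X_2,X_3] = -2.4667 / (1.633 · 1.8619) = -2.4667 / 3.0405 = -0.8113
  r[X_3,X_3] = 1 (diagonal).

R is symmetric with unit diagonal. Assembling:

R = [[1, 0.3721, -0.0544],
 [0.3721, 1, -0.8113],
 [-0.0544, -0.8113, 1]]


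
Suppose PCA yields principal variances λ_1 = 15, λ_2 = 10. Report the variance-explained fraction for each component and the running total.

Step 1 — total variance = trace(Sigma) = Σ λ_i = 15 + 10 = 25.

Step 2 — fraction explained by component i = λ_i / Σ λ:
  PC1: 15/25 = 0.6
  PC2: 10/25 = 0.4

Step 3 — cumulative fraction after k components = (λ_1 + ... + λ_k) / Σ λ:
  k = 1: 15/25 = 0.6
  k = 2: (15 + 10)/25 = 25/25 = 1

Summary (fraction, with percent):

explained: PC1 0.6 (60%), PC2 0.4 (40%);  cumulative: 0.6, 1


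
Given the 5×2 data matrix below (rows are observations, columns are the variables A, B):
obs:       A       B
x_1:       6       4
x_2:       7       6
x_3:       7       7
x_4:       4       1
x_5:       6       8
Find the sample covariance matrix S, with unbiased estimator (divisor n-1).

Step 1 — column means:
  mean(A) = (6 + 7 + 7 + 4 + 6) / 5 = 30/5 = 6
  mean(B) = (4 + 6 + 7 + 1 + 8) / 5 = 26/5 = 5.2

Step 2 — sample covariance S[i,j] = (1/(n-1)) · Σ_k (x_{k,i} - mean_i) · (x_{k,j} - mean_j), with n-1 = 4.
  S[A,A] = ((0)·(0) + (1)·(1) + (1)·(1) + (-2)·(-2) + (0)·(0)) / 4 = 6/4 = 1.5
  S[A,B] = ((0)·(-1.2) + (1)·(0.8) + (1)·(1.8) + (-2)·(-4.2) + (0)·(2.8)) / 4 = 11/4 = 2.75
  S[B,B] = ((-1.2)·(-1.2) + (0.8)·(0.8) + (1.8)·(1.8) + (-4.2)·(-4.2) + (2.8)·(2.8)) / 4 = 30.8/4 = 7.7

S is symmetric (S[j,i] = S[i,j]). Assembling:

S = [[1.5, 2.75],
 [2.75, 7.7]]


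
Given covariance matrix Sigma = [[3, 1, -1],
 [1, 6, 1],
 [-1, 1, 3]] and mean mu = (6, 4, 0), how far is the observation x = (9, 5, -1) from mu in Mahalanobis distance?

Step 1 — centre the observation: (x - mu) = (3, 1, -1).

Step 2 — invert Sigma (cofactor / det for 3×3, or solve directly):
  Sigma^{-1} = [[0.425, -0.1, 0.175],
 [-0.1, 0.2, -0.1],
 [0.175, -0.1, 0.425]].

Step 3 — form the quadratic (x - mu)^T · Sigma^{-1} · (x - mu):
  Sigma^{-1} · (x - mu) = (1, 0, 0).
  (x - mu)^T · [Sigma^{-1} · (x - mu)] = (3)·(1) + (1)·(0) + (-1)·(0) = 3.

Step 4 — take square root: d = √(3) ≈ 1.7321.

d(x, mu) = √(3) ≈ 1.7321


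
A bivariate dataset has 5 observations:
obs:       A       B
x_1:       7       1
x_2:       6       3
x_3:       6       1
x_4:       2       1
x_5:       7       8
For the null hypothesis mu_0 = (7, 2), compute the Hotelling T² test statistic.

Step 1 — sample mean vector:
  mean(A) = (7 + 6 + 6 + 2 + 7) / 5 = 28/5 = 5.6
  mean(B) = (1 + 3 + 1 + 1 + 8) / 5 = 14/5 = 2.8
  x̄ = (5.6, 2.8),  deviation x̄ - mu_0 = (5.6, 2.8) - (7, 2) = (-1.4, 0.8).

Step 2 — sample covariance matrix, S[i,j] = (1/(n-1)) · Σ_k (x_{k,i} - mean_i) · (x_{k,j} - mean_j), divisor n-1 = 4:
  S[A,A] = ((1.4)·(1.4) + (0.4)·(0.4) + (0.4)·(0.4) + (-3.6)·(-3.6) + (1.4)·(1.4)) / 4 = 17.2/4 = 4.3
  S[A,B] = ((1.4)·(-1.8) + (0.4)·(0.2) + (0.4)·(-1.8) + (-3.6)·(-1.8) + (1.4)·(5.2)) / 4 = 10.6/4 = 2.65
  S[B,B] = ((-1.8)·(-1.8) + (0.2)·(0.2) + (-1.8)·(-1.8) + (-1.8)·(-1.8) + (5.2)·(5.2)) / 4 = 36.8/4 = 9.2
  S = [[4.3, 2.65],
 [2.65, 9.2]].

Step 3 — invert S. det(S) = 4.3·9.2 - (2.65)² = 32.5375.
  S^{-1} = (1/det) · [[d, -b], [-b, a]] = [[0.2828, -0.0814],
 [-0.0814, 0.1322]].

Step 4 — quadratic form (x̄ - mu_0)^T · S^{-1} · (x̄ - mu_0):
  S^{-1} · (x̄ - mu_0) = (-0.461, 0.2197),
  (x̄ - mu_0)^T · [...] = (-1.4)·(-0.461) + (0.8)·(0.2197) = 0.8212.

Step 5 — scale by n: T² = 5 · 0.8212 = 4.106.

T² ≈ 4.106


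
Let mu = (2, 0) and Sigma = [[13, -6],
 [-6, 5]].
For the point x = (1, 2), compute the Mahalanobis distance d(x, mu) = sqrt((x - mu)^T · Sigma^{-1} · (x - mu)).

Step 1 — centre the observation: (x - mu) = (-1, 2).

Step 2 — invert Sigma. det(Sigma) = 13·5 - (-6)² = 29.
  Sigma^{-1} = (1/det) · [[d, -b], [-b, a]] = [[0.1724, 0.2069],
 [0.2069, 0.4483]].

Step 3 — form the quadratic (x - mu)^T · Sigma^{-1} · (x - mu):
  Sigma^{-1} · (x - mu) = (0.2414, 0.6897).
  (x - mu)^T · [Sigma^{-1} · (x - mu)] = (-1)·(0.2414) + (2)·(0.6897) = 1.1379.

Step 4 — take square root: d = √(1.1379) ≈ 1.0667.

d(x, mu) = √(1.1379) ≈ 1.0667


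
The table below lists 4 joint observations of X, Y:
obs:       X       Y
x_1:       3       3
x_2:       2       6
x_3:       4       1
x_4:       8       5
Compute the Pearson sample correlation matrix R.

Step 1 — column means:
  mean(X) = (3 + 2 + 4 + 8) / 4 = 17/4 = 4.25
  mean(Y) = (3 + 6 + 1 + 5) / 4 = 15/4 = 3.75

Step 2 — sample variances and covariances s[i,j] = (1/(n-1)) · Σ_k (x_{k,i} - mean_i) · (x_{k,j} - mean_j), with n-1 = 3:
  s[X,X] = ((-1.25)·(-1.25) + (-2.25)·(-2.25) + (-0.25)·(-0.25) + (3.75)·(3.75)) / 3 = 20.75/3 = 6.9167
  s[X,Y] = ((-1.25)·(-0.75) + (-2.25)·(2.25) + (-0.25)·(-2.75) + (3.75)·(1.25)) / 3 = 1.25/3 = 0.4167
  s[Y,Y] = ((-0.75)·(-0.75) + (2.25)·(2.25) + (-2.75)·(-2.75) + (1.25)·(1.25)) / 3 = 14.75/3 = 4.9167
  Sample standard deviations s_i = √(s[i,i]):
  s(X) = √(6.9167) = 2.63
  s(Y) = √(4.9167) = 2.2174

Step 3 — r_{ij} = s_{ij} / (s_i · s_j):
  r[X,X] = 1 (diagonal).
  r[X,Y] = 0.4167 / (2.63 · 2.2174) = 0.4167 / 5.8315 = 0.0715
  r[Y,Y] = 1 (diagonal).

R is symmetric with unit diagonal. Assembling:

R = [[1, 0.0715],
 [0.0715, 1]]


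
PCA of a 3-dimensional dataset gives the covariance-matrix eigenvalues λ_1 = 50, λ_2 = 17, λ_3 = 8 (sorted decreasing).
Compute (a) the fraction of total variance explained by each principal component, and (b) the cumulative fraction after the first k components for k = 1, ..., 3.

Step 1 — total variance = trace(Sigma) = Σ λ_i = 50 + 17 + 8 = 75.

Step 2 — fraction explained by component i = λ_i / Σ λ:
  PC1: 50/75 = 0.6667
  PC2: 17/75 = 0.2267
  PC3: 8/75 = 0.1067

Step 3 — cumulative fraction after k components = (λ_1 + ... + λ_k) / Σ λ:
  k = 1: 50/75 = 0.6667
  k = 2: (50 + 17)/75 = 67/75 = 0.8933
  k = 3: (50 + 17 + 8)/75 = 75/75 = 1

Summary (fraction, with percent):

explained: PC1 0.6667 (66.67%), PC2 0.2267 (22.67%), PC3 0.1067 (10.67%);  cumulative: 0.6667, 0.8933, 1


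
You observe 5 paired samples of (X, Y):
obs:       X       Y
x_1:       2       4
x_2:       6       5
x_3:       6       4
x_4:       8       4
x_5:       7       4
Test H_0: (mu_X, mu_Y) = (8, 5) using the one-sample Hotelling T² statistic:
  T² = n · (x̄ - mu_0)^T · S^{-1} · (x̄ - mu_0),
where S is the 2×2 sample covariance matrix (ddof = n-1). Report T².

Step 1 — sample mean vector:
  mean(X) = (2 + 6 + 6 + 8 + 7) / 5 = 29/5 = 5.8
  mean(Y) = (4 + 5 + 4 + 4 + 4) / 5 = 21/5 = 4.2
  x̄ = (5.8, 4.2),  deviation x̄ - mu_0 = (5.8, 4.2) - (8, 5) = (-2.2, -0.8).

Step 2 — sample covariance matrix, S[i,j] = (1/(n-1)) · Σ_k (x_{k,i} - mean_i) · (x_{k,j} - mean_j), divisor n-1 = 4:
  S[X,X] = ((-3.8)·(-3.8) + (0.2)·(0.2) + (0.2)·(0.2) + (2.2)·(2.2) + (1.2)·(1.2)) / 4 = 20.8/4 = 5.2
  S[X,Y] = ((-3.8)·(-0.2) + (0.2)·(0.8) + (0.2)·(-0.2) + (2.2)·(-0.2) + (1.2)·(-0.2)) / 4 = 0.2/4 = 0.05
  S[Y,Y] = ((-0.2)·(-0.2) + (0.8)·(0.8) + (-0.2)·(-0.2) + (-0.2)·(-0.2) + (-0.2)·(-0.2)) / 4 = 0.8/4 = 0.2
  S = [[5.2, 0.05],
 [0.05, 0.2]].

Step 3 — invert S. det(S) = 5.2·0.2 - (0.05)² = 1.0375.
  S^{-1} = (1/det) · [[d, -b], [-b, a]] = [[0.1928, -0.0482],
 [-0.0482, 5.012]].

Step 4 — quadratic form (x̄ - mu_0)^T · S^{-1} · (x̄ - mu_0):
  S^{-1} · (x̄ - mu_0) = (-0.3855, -3.9036),
  (x̄ - mu_0)^T · [...] = (-2.2)·(-0.3855) + (-0.8)·(-3.9036) = 3.9711.

Step 5 — scale by n: T² = 5 · 3.9711 = 19.8554.

T² ≈ 19.8554


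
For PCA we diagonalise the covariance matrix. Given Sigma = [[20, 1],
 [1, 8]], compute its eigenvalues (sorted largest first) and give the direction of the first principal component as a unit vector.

Step 1 — characteristic polynomial of 2×2 Sigma:
  det(Sigma - λI) = λ² - trace · λ + det = 0.
  trace = 20 + 8 = 28, det = 20·8 - (1)² = 159.
Step 2 — discriminant:
  Δ = trace² - 4·det = 784 - 636 = 148.
Step 3 — eigenvalues:
  λ = (trace ± √Δ)/2 = (28 ± 12.1655)/2,
  λ_1 = 20.0828,  λ_2 = 7.9172.

Step 4 — unit eigenvector for λ_1: solve (Sigma - λ_1 I)v = 0. First row:
  (20 - 20.0828)·v_x + (1)·v_y = 0, i.e. (-0.0828)·v_x + (1)·v_y = 0,
  so v ∝ (b, λ_1 - a) = (1, 0.0828) = u.
  ||u|| = √((1)² + (0.0828)²) = √(1.0068) ≈ 1.0034,
  v_1 = u/||u|| ≈ (0.9966, 0.0825) (||v_1|| = 1).

λ_1 = 20.0828,  λ_2 = 7.9172;  v_1 ≈ (0.9966, 0.0825)


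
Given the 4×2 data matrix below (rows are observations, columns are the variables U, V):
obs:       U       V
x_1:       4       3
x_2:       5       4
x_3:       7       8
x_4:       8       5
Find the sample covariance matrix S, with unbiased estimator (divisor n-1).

Step 1 — column means:
  mean(U) = (4 + 5 + 7 + 8) / 4 = 24/4 = 6
  mean(V) = (3 + 4 + 8 + 5) / 4 = 20/4 = 5

Step 2 — sample covariance S[i,j] = (1/(n-1)) · Σ_k (x_{k,i} - mean_i) · (x_{k,j} - mean_j), with n-1 = 3.
  S[U,U] = ((-2)·(-2) + (-1)·(-1) + (1)·(1) + (2)·(2)) / 3 = 10/3 = 3.3333
  S[U,V] = ((-2)·(-2) + (-1)·(-1) + (1)·(3) + (2)·(0)) / 3 = 8/3 = 2.6667
  S[V,V] = ((-2)·(-2) + (-1)·(-1) + (3)·(3) + (0)·(0)) / 3 = 14/3 = 4.6667

S is symmetric (S[j,i] = S[i,j]). Assembling:

S = [[3.3333, 2.6667],
 [2.6667, 4.6667]]


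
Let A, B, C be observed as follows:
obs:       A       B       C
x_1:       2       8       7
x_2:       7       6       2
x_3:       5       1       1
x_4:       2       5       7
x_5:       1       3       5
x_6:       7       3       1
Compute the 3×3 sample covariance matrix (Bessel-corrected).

Step 1 — column means:
  mean(A) = (2 + 7 + 5 + 2 + 1 + 7) / 6 = 24/6 = 4
  mean(B) = (8 + 6 + 1 + 5 + 3 + 3) / 6 = 26/6 = 4.3333
  mean(C) = (7 + 2 + 1 + 7 + 5 + 1) / 6 = 23/6 = 3.8333

Step 2 — sample covariance S[i,j] = (1/(n-1)) · Σ_k (x_{k,i} - mean_i) · (x_{k,j} - mean_j), with n-1 = 5.
  S[A,A] = ((-2)·(-2) + (3)·(3) + (1)·(1) + (-2)·(-2) + (-3)·(-3) + (3)·(3)) / 5 = 36/5 = 7.2
  S[A,B] = ((-2)·(3.6667) + (3)·(1.6667) + (1)·(-3.3333) + (-2)·(0.6667) + (-3)·(-1.3333) + (3)·(-1.3333)) / 5 = -7/5 = -1.4
  S[A,C] = ((-2)·(3.1667) + (3)·(-1.8333) + (1)·(-2.8333) + (-2)·(3.1667) + (-3)·(1.1667) + (3)·(-2.8333)) / 5 = -33/5 = -6.6
  S[B,B] = ((3.6667)·(3.6667) + (1.6667)·(1.6667) + (-3.3333)·(-3.3333) + (0.6667)·(0.6667) + (-1.3333)·(-1.3333) + (-1.3333)·(-1.3333)) / 5 = 31.3333/5 = 6.2667
  S[B,C] = ((3.6667)·(3.1667) + (1.6667)·(-1.8333) + (-3.3333)·(-2.8333) + (0.6667)·(3.1667) + (-1.3333)·(1.1667) + (-1.3333)·(-2.8333)) / 5 = 22.3333/5 = 4.4667
  S[C,C] = ((3.1667)·(3.1667) + (-1.8333)·(-1.8333) + (-2.8333)·(-2.8333) + (3.1667)·(3.1667) + (1.1667)·(1.1667) + (-2.8333)·(-2.8333)) / 5 = 40.8333/5 = 8.1667

S is symmetric (S[j,i] = S[i,j]). Assembling:

S = [[7.2, -1.4, -6.6],
 [-1.4, 6.2667, 4.4667],
 [-6.6, 4.4667, 8.1667]]


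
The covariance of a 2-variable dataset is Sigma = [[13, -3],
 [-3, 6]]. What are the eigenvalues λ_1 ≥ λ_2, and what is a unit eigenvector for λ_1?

Step 1 — characteristic polynomial of 2×2 Sigma:
  det(Sigma - λI) = λ² - trace · λ + det = 0.
  trace = 13 + 6 = 19, det = 13·6 - (-3)² = 69.
Step 2 — discriminant:
  Δ = trace² - 4·det = 361 - 276 = 85.
Step 3 — eigenvalues:
  λ = (trace ± √Δ)/2 = (19 ± 9.2195)/2,
  λ_1 = 14.1098,  λ_2 = 4.8902.

Step 4 — unit eigenvector for λ_1: solve (Sigma - λ_1 I)v = 0. First row:
  (13 - 14.1098)·v_x + (-3)·v_y = 0, i.e. (-1.1098)·v_x + (-3)·v_y = 0,
  so v ∝ (b, λ_1 - a) = (-3, 1.1098); multiply by -1 so the first entry is positive: u = (3, -1.1098).
  ||u|| = √((3)² + (-1.1098)²) = √(10.2316) ≈ 3.1987,
  v_1 = u/||u|| ≈ (0.9379, -0.3469) (||v_1|| = 1).

λ_1 = 14.1098,  λ_2 = 4.8902;  v_1 ≈ (0.9379, -0.3469)


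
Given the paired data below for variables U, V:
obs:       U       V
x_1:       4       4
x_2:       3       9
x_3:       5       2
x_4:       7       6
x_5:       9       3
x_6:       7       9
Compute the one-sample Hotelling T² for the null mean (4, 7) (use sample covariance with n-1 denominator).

Step 1 — sample mean vector:
  mean(U) = (4 + 3 + 5 + 7 + 9 + 7) / 6 = 35/6 = 5.8333
  mean(V) = (4 + 9 + 2 + 6 + 3 + 9) / 6 = 33/6 = 5.5
  x̄ = (5.8333, 5.5),  deviation x̄ - mu_0 = (5.8333, 5.5) - (4, 7) = (1.8333, -1.5).

Step 2 — sample covariance matrix, S[i,j] = (1/(n-1)) · Σ_k (x_{k,i} - mean_i) · (x_{k,j} - mean_j), divisor n-1 = 5:
  S[U,U] = ((-1.8333)·(-1.8333) + (-2.8333)·(-2.8333) + (-0.8333)·(-0.8333) + (1.1667)·(1.1667) + (3.1667)·(3.1667) + (1.1667)·(1.1667)) / 5 = 24.8333/5 = 4.9667
  S[U,V] = ((-1.8333)·(-1.5) + (-2.8333)·(3.5) + (-0.8333)·(-3.5) + (1.1667)·(0.5) + (3.1667)·(-2.5) + (1.1667)·(3.5)) / 5 = -7.5/5 = -1.5
  S[V,V] = ((-1.5)·(-1.5) + (3.5)·(3.5) + (-3.5)·(-3.5) + (0.5)·(0.5) + (-2.5)·(-2.5) + (3.5)·(3.5)) / 5 = 45.5/5 = 9.1
  S = [[4.9667, -1.5],
 [-1.5, 9.1]].

Step 3 — invert S. det(S) = 4.9667·9.1 - (-1.5)² = 42.9467.
  S^{-1} = (1/det) · [[d, -b], [-b, a]] = [[0.2119, 0.0349],
 [0.0349, 0.1156]].

Step 4 — quadratic form (x̄ - mu_0)^T · S^{-1} · (x̄ - mu_0):
  S^{-1} · (x̄ - mu_0) = (0.3361, -0.1094),
  (x̄ - mu_0)^T · [...] = (1.8333)·(0.3361) + (-1.5)·(-0.1094) = 0.7803.

Step 5 — scale by n: T² = 6 · 0.7803 = 4.6818.

T² ≈ 4.6818


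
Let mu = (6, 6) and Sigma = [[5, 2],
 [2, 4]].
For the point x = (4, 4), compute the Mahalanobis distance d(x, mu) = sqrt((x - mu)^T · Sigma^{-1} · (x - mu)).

Step 1 — centre the observation: (x - mu) = (-2, -2).

Step 2 — invert Sigma. det(Sigma) = 5·4 - (2)² = 16.
  Sigma^{-1} = (1/det) · [[d, -b], [-b, a]] = [[0.25, -0.125],
 [-0.125, 0.3125]].

Step 3 — form the quadratic (x - mu)^T · Sigma^{-1} · (x - mu):
  Sigma^{-1} · (x - mu) = (-0.25, -0.375).
  (x - mu)^T · [Sigma^{-1} · (x - mu)] = (-2)·(-0.25) + (-2)·(-0.375) = 1.25.

Step 4 — take square root: d = √(1.25) ≈ 1.118.

d(x, mu) = √(1.25) ≈ 1.118


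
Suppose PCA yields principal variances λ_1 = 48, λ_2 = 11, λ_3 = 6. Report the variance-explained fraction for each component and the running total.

Step 1 — total variance = trace(Sigma) = Σ λ_i = 48 + 11 + 6 = 65.

Step 2 — fraction explained by component i = λ_i / Σ λ:
  PC1: 48/65 = 0.7385
  PC2: 11/65 = 0.1692
  PC3: 6/65 = 0.0923

Step 3 — cumulative fraction after k components = (λ_1 + ... + λ_k) / Σ λ:
  k = 1: 48/65 = 0.7385
  k = 2: (48 + 11)/65 = 59/65 = 0.9077
  k = 3: (48 + 11 + 6)/65 = 65/65 = 1

Summary (fraction, with percent):

explained: PC1 0.7385 (73.85%), PC2 0.1692 (16.92%), PC3 0.0923 (9.23%);  cumulative: 0.7385, 0.9077, 1


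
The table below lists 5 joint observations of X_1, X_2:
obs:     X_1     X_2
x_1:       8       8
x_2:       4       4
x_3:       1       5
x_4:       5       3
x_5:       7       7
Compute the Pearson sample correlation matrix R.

Step 1 — column means:
  mean(X_1) = (8 + 4 + 1 + 5 + 7) / 5 = 25/5 = 5
  mean(X_2) = (8 + 4 + 5 + 3 + 7) / 5 = 27/5 = 5.4

Step 2 — sample variances and covariances s[i,j] = (1/(n-1)) · Σ_k (x_{k,i} - mean_i) · (x_{k,j} - mean_j), with n-1 = 4:
  s[X_1,X_1] = ((3)·(3) + (-1)·(-1) + (-4)·(-4) + (0)·(0) + (2)·(2)) / 4 = 30/4 = 7.5
  s[X_1,X_2] = ((3)·(2.6) + (-1)·(-1.4) + (-4)·(-0.4) + (0)·(-2.4) + (2)·(1.6)) / 4 = 14/4 = 3.5
  s[X_2,X_2] = ((2.6)·(2.6) + (-1.4)·(-1.4) + (-0.4)·(-0.4) + (-2.4)·(-2.4) + (1.6)·(1.6)) / 4 = 17.2/4 = 4.3
  Sample standard deviations s_i = √(s[i,i]):
  s(X_1) = √(7.5) = 2.7386
  s(X_2) = √(4.3) = 2.0736

Step 3 — r_{ij} = s_{ij} / (s_i · s_j):
  r[X_1,X_1] = 1 (diagonal).
  r[X_1,X_2] = 3.5 / (2.7386 · 2.0736) = 3.5 / 5.6789 = 0.6163
  r[X_2,X_2] = 1 (diagonal).

R is symmetric with unit diagonal. Assembling:

R = [[1, 0.6163],
 [0.6163, 1]]


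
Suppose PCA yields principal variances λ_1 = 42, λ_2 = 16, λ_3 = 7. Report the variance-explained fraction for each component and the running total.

Step 1 — total variance = trace(Sigma) = Σ λ_i = 42 + 16 + 7 = 65.

Step 2 — fraction explained by component i = λ_i / Σ λ:
  PC1: 42/65 = 0.6462
  PC2: 16/65 = 0.2462
  PC3: 7/65 = 0.1077

Step 3 — cumulative fraction after k components = (λ_1 + ... + λ_k) / Σ λ:
  k = 1: 42/65 = 0.6462
  k = 2: (42 + 16)/65 = 58/65 = 0.8923
  k = 3: (42 + 16 + 7)/65 = 65/65 = 1

Summary (fraction, with percent):

explained: PC1 0.6462 (64.62%), PC2 0.2462 (24.62%), PC3 0.1077 (10.77%);  cumulative: 0.6462, 0.8923, 1


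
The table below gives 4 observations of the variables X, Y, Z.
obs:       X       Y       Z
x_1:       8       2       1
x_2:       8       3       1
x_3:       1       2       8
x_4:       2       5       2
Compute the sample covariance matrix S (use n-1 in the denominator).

Step 1 — column means:
  mean(X) = (8 + 8 + 1 + 2) / 4 = 19/4 = 4.75
  mean(Y) = (2 + 3 + 2 + 5) / 4 = 12/4 = 3
  mean(Z) = (1 + 1 + 8 + 2) / 4 = 12/4 = 3

Step 2 — sample covariance S[i,j] = (1/(n-1)) · Σ_k (x_{k,i} - mean_i) · (x_{k,j} - mean_j), with n-1 = 3.
  S[X,X] = ((3.25)·(3.25) + (3.25)·(3.25) + (-3.75)·(-3.75) + (-2.75)·(-2.75)) / 3 = 42.75/3 = 14.25
  S[X,Y] = ((3.25)·(-1) + (3.25)·(0) + (-3.75)·(-1) + (-2.75)·(2)) / 3 = -5/3 = -1.6667
  S[X,Z] = ((3.25)·(-2) + (3.25)·(-2) + (-3.75)·(5) + (-2.75)·(-1)) / 3 = -29/3 = -9.6667
  S[Y,Y] = ((-1)·(-1) + (0)·(0) + (-1)·(-1) + (2)·(2)) / 3 = 6/3 = 2
  S[Y,Z] = ((-1)·(-2) + (0)·(-2) + (-1)·(5) + (2)·(-1)) / 3 = -5/3 = -1.6667
  S[Z,Z] = ((-2)·(-2) + (-2)·(-2) + (5)·(5) + (-1)·(-1)) / 3 = 34/3 = 11.3333

S is symmetric (S[j,i] = S[i,j]). Assembling:

S = [[14.25, -1.6667, -9.6667],
 [-1.6667, 2, -1.6667],
 [-9.6667, -1.6667, 11.3333]]


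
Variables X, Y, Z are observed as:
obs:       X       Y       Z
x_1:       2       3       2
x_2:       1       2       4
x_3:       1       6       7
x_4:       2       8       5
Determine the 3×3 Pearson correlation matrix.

Step 1 — column means:
  mean(X) = (2 + 1 + 1 + 2) / 4 = 6/4 = 1.5
  mean(Y) = (3 + 2 + 6 + 8) / 4 = 19/4 = 4.75
  mean(Z) = (2 + 4 + 7 + 5) / 4 = 18/4 = 4.5

Step 2 — sample variances and covariances s[i,j] = (1/(n-1)) · Σ_k (x_{k,i} - mean_i) · (x_{k,j} - mean_j), with n-1 = 3:
  s[X,X] = ((0.5)·(0.5) + (-0.5)·(-0.5) + (-0.5)·(-0.5) + (0.5)·(0.5)) / 3 = 1/3 = 0.3333
  s[X,Y] = ((0.5)·(-1.75) + (-0.5)·(-2.75) + (-0.5)·(1.25) + (0.5)·(3.25)) / 3 = 1.5/3 = 0.5
  s[X,Z] = ((0.5)·(-2.5) + (-0.5)·(-0.5) + (-0.5)·(2.5) + (0.5)·(0.5)) / 3 = -2/3 = -0.6667
  s[Y,Y] = ((-1.75)·(-1.75) + (-2.75)·(-2.75) + (1.25)·(1.25) + (3.25)·(3.25)) / 3 = 22.75/3 = 7.5833
  s[Y,Z] = ((-1.75)·(-2.5) + (-2.75)·(-0.5) + (1.25)·(2.5) + (3.25)·(0.5)) / 3 = 10.5/3 = 3.5
  s[Z,Z] = ((-2.5)·(-2.5) + (-0.5)·(-0.5) + (2.5)·(2.5) + (0.5)·(0.5)) / 3 = 13/3 = 4.3333
  Sample standard deviations s_i = √(s[i,i]):
  s(X) = √(0.3333) = 0.5774
  s(Y) = √(7.5833) = 2.7538
  s(Z) = √(4.3333) = 2.0817

Step 3 — r_{ij} = s_{ij} / (s_i · s_j):
  r[X,X] = 1 (diagonal).
  r[X,Y] = 0.5 / (0.5774 · 2.7538) = 0.5 / 1.5899 = 0.3145
  r[X,Z] = -0.6667 / (0.5774 · 2.0817) = -0.6667 / 1.2019 = -0.5547
  r[Y,Y] = 1 (diagonal).
  r[Y,Z] = 3.5 / (2.7538 · 2.0817) = 3.5 / 5.7325 = 0.6106
  r[Z,Z] = 1 (diagonal).

R is symmetric with unit diagonal. Assembling:

R = [[1, 0.3145, -0.5547],
 [0.3145, 1, 0.6106],
 [-0.5547, 0.6106, 1]]


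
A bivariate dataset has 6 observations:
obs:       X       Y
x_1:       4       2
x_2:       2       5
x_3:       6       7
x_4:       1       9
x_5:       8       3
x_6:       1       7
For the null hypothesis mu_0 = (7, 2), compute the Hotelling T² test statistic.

Step 1 — sample mean vector:
  mean(X) = (4 + 2 + 6 + 1 + 8 + 1) / 6 = 22/6 = 3.6667
  mean(Y) = (2 + 5 + 7 + 9 + 3 + 7) / 6 = 33/6 = 5.5
  x̄ = (3.6667, 5.5),  deviation x̄ - mu_0 = (3.6667, 5.5) - (7, 2) = (-3.3333, 3.5).

Step 2 — sample covariance matrix, S[i,j] = (1/(n-1)) · Σ_k (x_{k,i} - mean_i) · (x_{k,j} - mean_j), divisor n-1 = 5:
  S[X,X] = ((0.3333)·(0.3333) + (-1.6667)·(-1.6667) + (2.3333)·(2.3333) + (-2.6667)·(-2.6667) + (4.3333)·(4.3333) + (-2.6667)·(-2.6667)) / 5 = 41.3333/5 = 8.2667
  S[X,Y] = ((0.3333)·(-3.5) + (-1.6667)·(-0.5) + (2.3333)·(1.5) + (-2.6667)·(3.5) + (4.3333)·(-2.5) + (-2.6667)·(1.5)) / 5 = -21/5 = -4.2
  S[Y,Y] = ((-3.5)·(-3.5) + (-0.5)·(-0.5) + (1.5)·(1.5) + (3.5)·(3.5) + (-2.5)·(-2.5) + (1.5)·(1.5)) / 5 = 35.5/5 = 7.1
  S = [[8.2667, -4.2],
 [-4.2, 7.1]].

Step 3 — invert S. det(S) = 8.2667·7.1 - (-4.2)² = 41.0533.
  S^{-1} = (1/det) · [[d, -b], [-b, a]] = [[0.1729, 0.1023],
 [0.1023, 0.2014]].

Step 4 — quadratic form (x̄ - mu_0)^T · S^{-1} · (x̄ - mu_0):
  S^{-1} · (x̄ - mu_0) = (-0.2184, 0.3638),
  (x̄ - mu_0)^T · [...] = (-3.3333)·(-0.2184) + (3.5)·(0.3638) = 2.0012.

Step 5 — scale by n: T² = 6 · 2.0012 = 12.0071.

T² ≈ 12.0071


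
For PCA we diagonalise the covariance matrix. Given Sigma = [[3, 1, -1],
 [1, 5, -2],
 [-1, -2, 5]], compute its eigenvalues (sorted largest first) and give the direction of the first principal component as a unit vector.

Step 1 — characteristic polynomial p(λ) = det(λI - Sigma) = λ³ - tr·λ² + c_1·λ - det, where tr = trace, c_1 = sum of the principal 2×2 minors, det = det(Sigma):
  tr = 3 + 5 + 5 = 13,
  c_1 = (3·5 - (1)²) + (3·5 - (-1)²) + (5·5 - (-2)²) = 14 + 14 + 21 = 49,
  det = 3·(5·5 - (-2)²) - (1)·((1)·5 - (-2)·(-1)) + (-1)·((1)·(-2) - 5·(-1)) = 3·(21) - (1)·(3) + (-1)·(3) = 57.
  So p(λ) = λ³ - 13λ² + 49λ - 57.
Step 2 — look for an integer root (rational root theorem: any rational root is an integer divisor of 57). Testing λ = 3:
  p(3) = 27 - 117 + 147 - 57 = 0  ✓
  Dividing out (λ - 3): p(λ) = (λ - 3)(λ² - 10λ + 19).
Step 3 — remaining eigenvalues from the quadratic λ² - 10λ + 19 = 0:
  Δ = 10² - 4·19 = 100 - 76 = 24,  λ = (10 ± √24)/2 = (10 ± 4.899)/2 ≈ 7.4495 or 2.5505.
  Sorted: λ_1 = 7.4495,  λ_2 = 3,  λ_3 = 2.5505  (check: sum = 13 = tr ✓).

Step 4 — unit eigenvector for λ_1 ≈ 7.4495: v spans the null space of (Sigma - λ_1 I), whose rows are
  r_1 = (-4.4495, 1, -1),  r_2 = (1, -2.4495, -2),  r_3 = (-1, -2, -2.4495).
  v is orthogonal to every row, so take v ∝ r_1 × r_2 = ((1)·(-2) - (-1)·(-2.4495), (-1)·(1) - (-4.4495)·(-2), (-4.4495)·(-2.4495) - (1)·(1)) ≈ (-4.4495, -9.899, 9.899).
  Rescale (multiply by -1 so the first nonzero entry is positive): u = (4.4495, 9.899, -9.899).
  ||u|| = √((4.4495)² + (9.899)² + (-9.899)²) = √(215.7775) ≈ 14.6894,  v_1 = u/||u|| ≈ (0.3029, 0.6739, -0.6739) (||v_1|| = 1).

λ_1 = 7.4495,  λ_2 = 3,  λ_3 = 2.5505;  v_1 ≈ (0.3029, 0.6739, -0.6739)


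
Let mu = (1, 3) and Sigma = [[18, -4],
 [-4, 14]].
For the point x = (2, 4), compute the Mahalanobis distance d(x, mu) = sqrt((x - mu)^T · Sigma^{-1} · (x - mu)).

Step 1 — centre the observation: (x - mu) = (1, 1).

Step 2 — invert Sigma. det(Sigma) = 18·14 - (-4)² = 236.
  Sigma^{-1} = (1/det) · [[d, -b], [-b, a]] = [[0.0593, 0.0169],
 [0.0169, 0.0763]].

Step 3 — form the quadratic (x - mu)^T · Sigma^{-1} · (x - mu):
  Sigma^{-1} · (x - mu) = (0.0763, 0.0932).
  (x - mu)^T · [Sigma^{-1} · (x - mu)] = (1)·(0.0763) + (1)·(0.0932) = 0.1695.

Step 4 — take square root: d = √(0.1695) ≈ 0.4117.

d(x, mu) = √(0.1695) ≈ 0.4117


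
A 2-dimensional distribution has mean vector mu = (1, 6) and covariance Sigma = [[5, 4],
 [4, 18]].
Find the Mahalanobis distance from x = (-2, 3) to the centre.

Step 1 — centre the observation: (x - mu) = (-3, -3).

Step 2 — invert Sigma. det(Sigma) = 5·18 - (4)² = 74.
  Sigma^{-1} = (1/det) · [[d, -b], [-b, a]] = [[0.2432, -0.0541],
 [-0.0541, 0.0676]].

Step 3 — form the quadratic (x - mu)^T · Sigma^{-1} · (x - mu):
  Sigma^{-1} · (x - mu) = (-0.5676, -0.0405).
  (x - mu)^T · [Sigma^{-1} · (x - mu)] = (-3)·(-0.5676) + (-3)·(-0.0405) = 1.8243.

Step 4 — take square root: d = √(1.8243) ≈ 1.3507.

d(x, mu) = √(1.8243) ≈ 1.3507


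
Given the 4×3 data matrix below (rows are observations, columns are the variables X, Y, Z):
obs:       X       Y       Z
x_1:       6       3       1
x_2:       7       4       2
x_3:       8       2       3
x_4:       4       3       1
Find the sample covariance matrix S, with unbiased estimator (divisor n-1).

Step 1 — column means:
  mean(X) = (6 + 7 + 8 + 4) / 4 = 25/4 = 6.25
  mean(Y) = (3 + 4 + 2 + 3) / 4 = 12/4 = 3
  mean(Z) = (1 + 2 + 3 + 1) / 4 = 7/4 = 1.75

Step 2 — sample covariance S[i,j] = (1/(n-1)) · Σ_k (x_{k,i} - mean_i) · (x_{k,j} - mean_j), with n-1 = 3.
  S[X,X] = ((-0.25)·(-0.25) + (0.75)·(0.75) + (1.75)·(1.75) + (-2.25)·(-2.25)) / 3 = 8.75/3 = 2.9167
  S[X,Y] = ((-0.25)·(0) + (0.75)·(1) + (1.75)·(-1) + (-2.25)·(0)) / 3 = -1/3 = -0.3333
  S[X,Z] = ((-0.25)·(-0.75) + (0.75)·(0.25) + (1.75)·(1.25) + (-2.25)·(-0.75)) / 3 = 4.25/3 = 1.4167
  S[Y,Y] = ((0)·(0) + (1)·(1) + (-1)·(-1) + (0)·(0)) / 3 = 2/3 = 0.6667
  S[Y,Z] = ((0)·(-0.75) + (1)·(0.25) + (-1)·(1.25) + (0)·(-0.75)) / 3 = -1/3 = -0.3333
  S[Z,Z] = ((-0.75)·(-0.75) + (0.25)·(0.25) + (1.25)·(1.25) + (-0.75)·(-0.75)) / 3 = 2.75/3 = 0.9167

S is symmetric (S[j,i] = S[i,j]). Assembling:

S = [[2.9167, -0.3333, 1.4167],
 [-0.3333, 0.6667, -0.3333],
 [1.4167, -0.3333, 0.9167]]


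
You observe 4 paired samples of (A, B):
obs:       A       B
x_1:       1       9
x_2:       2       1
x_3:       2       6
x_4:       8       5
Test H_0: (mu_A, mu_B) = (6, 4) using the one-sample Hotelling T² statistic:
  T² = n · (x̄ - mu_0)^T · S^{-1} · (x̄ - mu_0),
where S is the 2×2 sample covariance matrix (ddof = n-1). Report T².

Step 1 — sample mean vector:
  mean(A) = (1 + 2 + 2 + 8) / 4 = 13/4 = 3.25
  mean(B) = (9 + 1 + 6 + 5) / 4 = 21/4 = 5.25
  x̄ = (3.25, 5.25),  deviation x̄ - mu_0 = (3.25, 5.25) - (6, 4) = (-2.75, 1.25).

Step 2 — sample covariance matrix, S[i,j] = (1/(n-1)) · Σ_k (x_{k,i} - mean_i) · (x_{k,j} - mean_j), divisor n-1 = 3:
  S[A,A] = ((-2.25)·(-2.25) + (-1.25)·(-1.25) + (-1.25)·(-1.25) + (4.75)·(4.75)) / 3 = 30.75/3 = 10.25
  S[A,B] = ((-2.25)·(3.75) + (-1.25)·(-4.25) + (-1.25)·(0.75) + (4.75)·(-0.25)) / 3 = -5.25/3 = -1.75
  S[B,B] = ((3.75)·(3.75) + (-4.25)·(-4.25) + (0.75)·(0.75) + (-0.25)·(-0.25)) / 3 = 32.75/3 = 10.9167
  S = [[10.25, -1.75],
 [-1.75, 10.9167]].

Step 3 — invert S. det(S) = 10.25·10.9167 - (-1.75)² = 108.8333.
  S^{-1} = (1/det) · [[d, -b], [-b, a]] = [[0.1003, 0.0161],
 [0.0161, 0.0942]].

Step 4 — quadratic form (x̄ - mu_0)^T · S^{-1} · (x̄ - mu_0):
  S^{-1} · (x̄ - mu_0) = (-0.2557, 0.0735),
  (x̄ - mu_0)^T · [...] = (-2.75)·(-0.2557) + (1.25)·(0.0735) = 0.7952.

Step 5 — scale by n: T² = 4 · 0.7952 = 3.1807.

T² ≈ 3.1807
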